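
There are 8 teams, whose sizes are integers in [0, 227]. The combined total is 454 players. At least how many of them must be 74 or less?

If only k of them are at most 74, the other 8 − k are at least 75, so the total is at least (8 − k)·75 + k·0.
This is ≤ 454, so (8 − k)·75 + 0k ≤ 454, which gives k ≥ 2.
Exactly 2 works: 2 values at 0 and 6 at 75 total 450; raise one of the low values by 4 (still ≤ 74) to hit 454.

2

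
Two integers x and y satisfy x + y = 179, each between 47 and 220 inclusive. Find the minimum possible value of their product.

6204

Since x + y is fixed, pushing one of them to its bound minimizes the product.
The extreme feasible split is x = 47, y = 132, giving xy = 6204.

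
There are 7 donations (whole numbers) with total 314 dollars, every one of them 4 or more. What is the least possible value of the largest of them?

45

The average is 314/7 > 44, so not all 7 can be 44 or less; the largest is ≥ 45.
Taking 1 copy of 44 and 6 copies of 45 gives exactly 314, so 45 is attained.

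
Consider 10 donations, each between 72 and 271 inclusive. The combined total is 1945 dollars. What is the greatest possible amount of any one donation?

To make one donation as large as possible, make the other 9 as small as possible.
The other 9 contribute at least 9 × 72 = 648, leaving at most 1945 − 648 = 1297.
But each donation is capped at 271, so the maximum is 271.
Achievable: one at 271 and the other 9 totalling 1674, which fits since 9 × 72 ≤ 1674 ≤ 9 × 271.

271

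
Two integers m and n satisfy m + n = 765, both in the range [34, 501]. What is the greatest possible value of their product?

146306

For a fixed sum, the product mn is largest when m and n are as close as possible.
Taking m = 382 and n = 383 (both in [34, 501]) gives mn = 146306.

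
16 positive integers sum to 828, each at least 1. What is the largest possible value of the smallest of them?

If every one of the 16 were at least 52, the total would be at least 16 × 52 = 832 > 828.
Achievable: 4 of them at 51 and 12 at 52 total 828.

51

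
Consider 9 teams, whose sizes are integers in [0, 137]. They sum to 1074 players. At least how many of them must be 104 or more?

5

Suppose at most 9 − j of them reach 104; then j values are ≤ 103 and the rest ≤ 137.
The total is then ≤ 103·j + 137·(9 − j) = 1233 − 34j. For this to be ≥ 1074 we need j ≤ 4, so at least 9 − 4 = 5 must reach 104.
Exactly 5 works: 5 values at 137 and 4 at 103 total 1097; lower one of the high values by 23 (still ≥ 104) to hit 1074.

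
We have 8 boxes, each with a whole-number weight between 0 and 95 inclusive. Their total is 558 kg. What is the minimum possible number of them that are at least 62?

Suppose at most 8 − j of them reach 62; then j values are ≤ 61 and the rest ≤ 95.
The total is then ≤ 61·j + 95·(8 − j) = 760 − 34j. For this to be ≥ 558 we need j ≤ 5, so at least 8 − 5 = 3 must reach 62.
Exactly 3 works: 3 values at 95 and 5 at 61 total 590; lower one of the high values by 32 (still ≥ 62) to hit 558.

3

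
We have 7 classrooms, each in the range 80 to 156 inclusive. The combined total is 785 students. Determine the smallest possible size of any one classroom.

80

To make one classroom as small as possible, make the other 6 as large as possible.
The other 6 can take up 6 × 156 = 936 ≥ 785 − 80, so one classroom can sit at its floor of 80.
Achievable: one at 80 and the other 6 totalling 705, which fits since 6 × 80 ≤ 705 ≤ 6 × 156.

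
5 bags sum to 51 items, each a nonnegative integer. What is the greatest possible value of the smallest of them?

10

The 5 values sum to 51, so their minimum is at most ⌊51/5⌋ = 10.
Equality holds with 4 values of 10 and 1 value of 11.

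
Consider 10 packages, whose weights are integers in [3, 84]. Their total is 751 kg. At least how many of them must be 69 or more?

5

If only k of them are at least 69, the other 10 − k are at most 68, so the total is at most k·84 + (10 − k)·68.
This must reach 751, so k·84 + (10 − k)·68 ≥ 751, giving k ≥ 5.
Exactly 5 works: 5 values at 84 and 5 at 68 total 760; lower one of the high values by 9 (still ≥ 69) to hit 751.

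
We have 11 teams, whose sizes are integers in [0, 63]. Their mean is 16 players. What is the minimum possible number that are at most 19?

3

The total is 11 × 16 = 176.
If only k of them are at most 19, the other 11 − k are at least 20, so the total is at least (11 − k)·20 + k·0.
This is ≤ 176, so (11 − k)·20 + 0k ≤ 176, which gives k ≥ 3.
Exactly 3 works: 3 values at 0 and 8 at 20 total 160; raise one of the low values by 16 (still ≤ 19) to hit 176.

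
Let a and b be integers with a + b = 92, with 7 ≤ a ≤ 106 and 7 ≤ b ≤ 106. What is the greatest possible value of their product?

2116

For a fixed sum, the product ab is largest when a and b are as close as possible.
Taking a = 46 and b = 46 (both in [7, 106]) gives ab = 2116.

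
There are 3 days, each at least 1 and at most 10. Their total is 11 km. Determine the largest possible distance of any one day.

To make one day as large as possible, make the other 2 as small as possible.
The other 2 contribute at least 2 × 1 = 2, leaving at most 11 − 2 = 9.
Since 9 ≤ 10, this is achievable: one at 9 and 2 at 1.

9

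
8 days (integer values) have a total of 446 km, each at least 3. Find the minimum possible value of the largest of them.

Some value must be at least ⌈446/8⌉ = 56, since 8 × 55 = 440 < 446.
Taking 2 copies of 55 and 6 copies of 56 gives exactly 446, so 56 is attained.

56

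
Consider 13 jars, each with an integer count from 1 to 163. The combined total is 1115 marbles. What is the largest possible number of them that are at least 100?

If k of the values are ≥ 100, the total is ≥ 100k + 1(13 − k).
Setting 100k + 1(13 − k) ≤ 1115 gives 99k ≤ 1102, so k ≤ 11.
k = 11 is achieved by 11 values at 100 and 2 at 1, total 1102; add 13 to one value (staying below 100) to reach 1115.

11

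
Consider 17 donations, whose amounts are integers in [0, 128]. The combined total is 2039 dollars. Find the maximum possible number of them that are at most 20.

Suppose k of them are at most 20. Those contribute at most 20 each and the rest at most 128 each.
So the total is at most 20k + 128(17 − k) = 2176 − 108k. This must still be ≥ 2039, so k ≤ 1.
k = 1 is achieved by 1 value at 20 and 16 at 128, total 2068; lower one of the 128's by 29 (still > 20) to reach 2039.

1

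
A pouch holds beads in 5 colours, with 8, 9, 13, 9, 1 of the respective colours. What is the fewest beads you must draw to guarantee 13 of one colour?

In the worst case you take as many as possible of each colour without reaching 13: 8 + 9 + 12 + 9 + 1 = 39.
The next one must give 13 of some colour, so 39 + 1 = 40.

40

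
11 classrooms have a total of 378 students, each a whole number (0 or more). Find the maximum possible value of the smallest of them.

The average is 378/11 < 35, so some value is ≤ 34.
Taking 7 copies of 34 and 4 copies of 35 gives exactly 378, so 34 is attained.

34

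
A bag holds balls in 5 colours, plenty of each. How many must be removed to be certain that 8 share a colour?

36

In the worst case you draw 7 of each of the 5 colours: 5 × 7 = 35.
One more forces 8 of some colour, so 35 + 1 = 36.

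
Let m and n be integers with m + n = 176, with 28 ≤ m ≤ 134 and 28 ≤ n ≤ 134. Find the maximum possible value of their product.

7744

With m + n fixed, mn peaks when the two are closest together.
Taking m = 88 and n = 88 (both in [28, 134]) gives mn = 7744.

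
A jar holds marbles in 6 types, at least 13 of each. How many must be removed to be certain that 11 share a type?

61

In the worst case you draw 10 of each of the 6 types: 6 × 10 = 60.
One more forces 11 of some type, so 60 + 1 = 61.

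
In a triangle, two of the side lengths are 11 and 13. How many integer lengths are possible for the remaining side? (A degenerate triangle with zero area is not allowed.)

The triangle inequality gives |11 − 13| < c < 11 + 13, i.e. 2 < c < 24.
So c can be any integer from 3 to 23: 21 values.

21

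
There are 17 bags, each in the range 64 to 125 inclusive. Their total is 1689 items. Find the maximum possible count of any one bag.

To make one bag as large as possible, make the other 16 as small as possible.
The other 16 contribute at least 16 × 64 = 1024, leaving at most 1689 − 1024 = 665.
But each bag is capped at 125, so the maximum is 125.
Achievable: one at 125 and the other 16 totalling 1564, which fits since 16 × 64 ≤ 1564 ≤ 16 × 125.

125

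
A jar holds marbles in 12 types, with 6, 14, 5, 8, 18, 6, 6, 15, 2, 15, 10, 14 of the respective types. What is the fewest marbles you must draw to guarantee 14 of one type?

109

In the worst case you take as many as possible of each type without reaching 14: 6 + 13 + 5 + 8 + 13 + 6 + 6 + 13 + 2 + 13 + 10 + 13 = 108.
The next one must give 14 of some type, so 108 + 1 = 109.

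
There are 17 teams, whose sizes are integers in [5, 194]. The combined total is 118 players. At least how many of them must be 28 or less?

Let j be the number exceeding 28. Then the total is ≥ 29·j + 5·(17 − j) = 85 + 24j.
So 24j ≤ 33 and j ≤ 1; hence at least 17 − 1 = 16 are ≤ 28.
Exactly 16 works: 16 values at 5 and 1 at 29 total 109; raise one of the low values by 9 (still ≤ 28) to hit 118.

16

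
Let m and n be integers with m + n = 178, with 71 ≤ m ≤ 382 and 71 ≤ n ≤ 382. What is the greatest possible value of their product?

mn = m(178 − m) is maximized when m is as near 178/2 as the bounds allow.
Taking m = 89 and n = 89 (both in [71, 382]) gives mn = 7921.

7921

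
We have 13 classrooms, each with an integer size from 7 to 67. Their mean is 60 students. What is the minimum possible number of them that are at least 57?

5

The total is 13 × 60 = 780.
Each value short of 57 is at most 56, costing at least 67 − 56 = 11 against the maximum total of 871.
We can afford to lose at most 871 − 780 = 91, so at most ⌊91/11⌋ = 8 fall short, and at least 5 are ≥ 57.
Exactly 5 works: 5 values at 67 and 8 at 56 total 783; lower one of the high values by 3 (still ≥ 57) to hit 780.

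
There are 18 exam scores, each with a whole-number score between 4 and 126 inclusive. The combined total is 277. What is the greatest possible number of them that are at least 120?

1

Suppose k of them are at least 120. Those contribute at least 120 each and the other 18 − k at least 4 each.
So the total is at least 120k + 4(18 − k) = 72 + 116k. This must be ≤ 277, giving k ≤ 1.
k = 1 is achieved by 1 value at 120 and 17 at 4, total 188; add 89 to one value (staying below 120) to reach 277.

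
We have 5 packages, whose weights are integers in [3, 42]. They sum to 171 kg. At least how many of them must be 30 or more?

2

If only k of them are at least 30, the other 5 − k are at most 29, so the total is at most k·42 + (5 − k)·29.
This must reach 171, so k·42 + (5 − k)·29 ≥ 171, giving k ≥ 2.
Exactly 2 works: 2 values at 42 and 3 at 29 total 171.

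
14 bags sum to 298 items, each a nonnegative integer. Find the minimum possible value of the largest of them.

Some value must be at least ⌈298/14⌉ = 22, since 14 × 21 = 294 < 298.
Achievable: 4 of them at 22 and 10 at 21 total 298.

22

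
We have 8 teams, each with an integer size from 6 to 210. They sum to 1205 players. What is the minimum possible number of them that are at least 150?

Each value short of 150 is at most 149, costing at least 210 − 149 = 61 against the maximum total of 1680.
We can afford to lose at most 1680 − 1205 = 475, so at most ⌊475/61⌋ = 7 fall short, and at least 1 are ≥ 150.
Exactly 1 works: 1 value at 210 and 7 at 149 total 1253; lower one of the high values by 48 (still ≥ 150) to hit 1205.

1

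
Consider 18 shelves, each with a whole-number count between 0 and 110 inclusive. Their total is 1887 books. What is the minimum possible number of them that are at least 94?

Each value short of 94 is at most 93, costing at least 110 − 93 = 17 against the maximum total of 1980.
We can afford to lose at most 1980 − 1887 = 93, so at most ⌊93/17⌋ = 5 fall short, and at least 13 are ≥ 94.
Exactly 13 works: 13 values at 110 and 5 at 93 total 1895; lower one of the high values by 8 (still ≥ 94) to hit 1887.

13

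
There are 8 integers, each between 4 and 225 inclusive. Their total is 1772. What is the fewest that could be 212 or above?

6

Each value short of 212 is at most 211, costing at least 225 − 211 = 14 against the maximum total of 1800.
We can afford to lose at most 1800 − 1772 = 28, so at most ⌊28/14⌋ = 2 fall short, and at least 6 are ≥ 212.
Exactly 6 works: 6 values at 225 and 2 at 211 total 1772.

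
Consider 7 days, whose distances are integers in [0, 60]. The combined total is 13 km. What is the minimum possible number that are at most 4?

5

Each value above 4 is at least 5, contributing at least 5 − 0 = 5 above the floor 0.
The sum exceeds the floor total 0 by 13, so at most ⌊13/5⌋ = 2 exceed 4, and at least 5 are ≤ 4.
Exactly 5 works: 5 values at 0 and 2 at 5 total 10; raise one of the low values by 3 (still ≤ 4) to hit 13.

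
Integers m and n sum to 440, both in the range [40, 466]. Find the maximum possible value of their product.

For a fixed sum, the product mn is largest when m and n are as close as possible.
Taking m = 220 and n = 220 (both in [40, 466]) gives mn = 48400.

48400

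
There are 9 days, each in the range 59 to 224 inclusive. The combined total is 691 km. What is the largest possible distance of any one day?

To make one day as large as possible, make the other 8 as small as possible.
The other 8 contribute at least 8 × 59 = 472, leaving at most 691 − 472 = 219.
Since 219 ≤ 224, this is achievable: one at 219 and 8 at 59.

219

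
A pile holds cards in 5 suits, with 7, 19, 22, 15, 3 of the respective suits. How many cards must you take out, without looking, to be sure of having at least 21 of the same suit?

In the worst case you take as many as possible of each suit without reaching 21: 7 + 19 + 20 + 15 + 3 = 64.
The next one must give 21 of some suit, so 64 + 1 = 65.

65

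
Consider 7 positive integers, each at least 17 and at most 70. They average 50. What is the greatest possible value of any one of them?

To make one integer as large as possible, make the other 6 as small as possible.
The total is 7 × 50 = 350.
The other 6 contribute at least 6 × 17 = 102, leaving at most 350 − 102 = 248.
But each integer is capped at 70, so the maximum is 70.
Achievable: one at 70 and the other 6 totalling 280, which fits since 6 × 17 ≤ 280 ≤ 6 × 70.

70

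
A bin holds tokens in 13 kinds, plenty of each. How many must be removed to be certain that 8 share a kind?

92

In the worst case you draw 7 of each of the 13 kinds: 13 × 7 = 91.
One more forces 8 of some kind, so 91 + 1 = 92.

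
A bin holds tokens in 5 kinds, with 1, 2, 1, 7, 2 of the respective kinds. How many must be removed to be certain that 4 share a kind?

In the worst case you take as many as possible of each kind without reaching 4: 1 + 2 + 1 + 3 + 2 = 9.
The next one must give 4 of some kind, so 9 + 1 = 10.

10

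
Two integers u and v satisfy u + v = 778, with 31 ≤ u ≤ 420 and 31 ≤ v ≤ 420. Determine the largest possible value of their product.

151321

uv = u(778 − u) is maximized when u is as near 778/2 as the bounds allow.
Taking u = 389 and v = 389 (both in [31, 420]) gives uv = 151321.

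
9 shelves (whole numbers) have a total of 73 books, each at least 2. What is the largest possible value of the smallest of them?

8

The 9 values sum to 73, so their minimum is at most ⌊73/9⌋ = 8.
Equality holds with 8 values of 8 and 1 value of 9.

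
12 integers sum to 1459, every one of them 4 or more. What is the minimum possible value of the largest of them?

122

Some value must be at least ⌈1459/12⌉ = 122, since 12 × 121 = 1452 < 1459.
Taking 5 copies of 121 and 7 copies of 122 gives exactly 1459, so 122 is attained.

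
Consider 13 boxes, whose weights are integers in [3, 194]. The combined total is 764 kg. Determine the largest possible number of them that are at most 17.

9

Each value at 17 or below falls at least 194 − 17 = 177 short of the ceiling 194.
The ceiling total is 13 × 194 = 2522, and we need 764, so at most ⌊(2522 − 764)/177⌋ = 9 can be that low.
k = 9 is achieved by 9 values at 17 and 4 at 194, total 929; lower one of the 194's by 165 (still > 17) to reach 764.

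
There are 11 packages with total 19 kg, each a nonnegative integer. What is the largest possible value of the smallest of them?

If every one of the 11 were at least 2, the total would be at least 11 × 2 = 22 > 19.
Taking 3 copies of 1 and 8 copies of 2 gives exactly 19, so 1 is attained.

1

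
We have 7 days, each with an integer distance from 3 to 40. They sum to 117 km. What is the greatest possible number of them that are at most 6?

Each value at 6 or below falls at least 40 − 6 = 34 short of the ceiling 40.
The ceiling total is 7 × 40 = 280, and we need 117, so at most ⌊(280 − 117)/34⌋ = 4 can be that low.
k = 4 is achieved by 4 values at 6 and 3 at 40, total 144; lower one of the 40's by 27 (still > 6) to reach 117.

4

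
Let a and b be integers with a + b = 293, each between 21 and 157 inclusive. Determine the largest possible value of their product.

With a + b fixed, ab peaks when the two are closest together.
Taking a = 146 and b = 147 (both in [21, 157]) gives ab = 21462.

21462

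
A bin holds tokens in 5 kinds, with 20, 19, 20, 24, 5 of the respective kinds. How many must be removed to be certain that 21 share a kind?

In the worst case you take as many as possible of each kind without reaching 21: 20 + 19 + 20 + 20 + 5 = 84.
The next one must give 21 of some kind, so 84 + 1 = 85.

85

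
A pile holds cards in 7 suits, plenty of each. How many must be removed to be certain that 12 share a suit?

78

In the worst case you draw 11 of each of the 7 suits: 7 × 11 = 77.
One more forces 12 of some suit, so 77 + 1 = 78.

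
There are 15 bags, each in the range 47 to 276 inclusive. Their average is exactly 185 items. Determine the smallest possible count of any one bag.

Minimizing one value means maximizing the remaining 14.
The total is 15 × 185 = 2775.
The other 14 can take up 14 × 276 = 3864 ≥ 2775 − 47, so one bag can sit at its floor of 47.
Achievable: one at 47 and the other 14 totalling 2728, which fits since 14 × 47 ≤ 2728 ≤ 14 × 276.

47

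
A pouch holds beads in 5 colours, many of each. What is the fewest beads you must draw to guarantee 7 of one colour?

31

You could draw 6 of every colour without reaching 7 of any — 30 in all.
One more forces 7 of some colour, so 30 + 1 = 31.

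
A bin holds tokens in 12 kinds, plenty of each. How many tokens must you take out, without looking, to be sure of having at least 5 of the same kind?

In the worst case you draw 4 of each of the 12 kinds: 12 × 4 = 48.
One more forces 5 of some kind, so 48 + 1 = 49.

49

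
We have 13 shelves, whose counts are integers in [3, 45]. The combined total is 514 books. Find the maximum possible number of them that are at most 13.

Each value at 13 or below falls at least 45 − 13 = 32 short of the ceiling 45.
The ceiling total is 13 × 45 = 585, and we need 514, so at most ⌊(585 − 514)/32⌋ = 2 can be that low.
k = 2 is achieved by 2 values at 13 and 11 at 45, total 521; lower one of the 45's by 7 (still > 13) to reach 514.

2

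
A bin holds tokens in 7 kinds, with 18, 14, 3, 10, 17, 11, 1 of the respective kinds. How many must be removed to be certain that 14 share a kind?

65

In the worst case you take as many as possible of each kind without reaching 14: 13 + 13 + 3 + 10 + 13 + 11 + 1 = 64.
The next one must give 14 of some kind, so 64 + 1 = 65.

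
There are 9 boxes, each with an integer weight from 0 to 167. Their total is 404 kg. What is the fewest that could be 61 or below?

Let j be the number exceeding 61. Then the total is ≥ 62·j + 0·(9 − j) = 0 + 62j.
So 62j ≤ 404 and j ≤ 6; hence at least 9 − 6 = 3 are ≤ 61.
Exactly 3 works: 3 values at 0 and 6 at 62 total 372; raise one of the low values by 32 (still ≤ 61) to hit 404.

3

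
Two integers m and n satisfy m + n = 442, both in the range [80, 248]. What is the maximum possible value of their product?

For a fixed sum, the product mn is largest when m and n are as close as possible.
Taking m = 221 and n = 221 (both in [80, 248]) gives mn = 48841.

48841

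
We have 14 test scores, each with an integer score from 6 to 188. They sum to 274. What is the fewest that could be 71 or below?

12

Let j be the number exceeding 71. Then the total is ≥ 72·j + 6·(14 − j) = 84 + 66j.
So 66j ≤ 190 and j ≤ 2; hence at least 14 − 2 = 12 are ≤ 71.
Exactly 12 works: 12 values at 6 and 2 at 72 total 216; raise one of the low values by 58 (still ≤ 71) to hit 274.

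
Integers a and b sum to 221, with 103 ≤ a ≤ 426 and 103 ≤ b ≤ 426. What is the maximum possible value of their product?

12210

With a + b fixed, ab peaks when the two are closest together.
Taking a = 110 and b = 111 (both in [103, 426]) gives ab = 12210.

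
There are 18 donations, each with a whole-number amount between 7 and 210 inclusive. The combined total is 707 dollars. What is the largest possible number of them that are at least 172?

3

With k values at 172 or above and the rest at least 7, the sum is at least 126 + 165k.
Since the sum is 707, we need 165k ≤ 581, i.e. k ≤ 3.
k = 3 is achieved by 3 values at 172 and 15 at 7, total 621; add 86 to one value (staying below 172) to reach 707.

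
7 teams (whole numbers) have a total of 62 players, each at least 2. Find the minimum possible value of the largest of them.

9

Some value must be at least ⌈62/7⌉ = 9, since 7 × 8 = 56 < 62.
Equality holds with 6 values of 9 and 1 value of 8.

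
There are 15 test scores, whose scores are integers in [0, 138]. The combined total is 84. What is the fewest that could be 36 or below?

If only k of them are at most 36, the other 15 − k are at least 37, so the total is at least (15 − k)·37 + k·0.
This is ≤ 84, so (15 − k)·37 + 0k ≤ 84, which gives k ≥ 13.
Exactly 13 works: 13 values at 0 and 2 at 37 total 74; raise one of the low values by 10 (still ≤ 36) to hit 84.

13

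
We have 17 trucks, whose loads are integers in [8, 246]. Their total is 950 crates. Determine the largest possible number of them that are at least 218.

3

Suppose k of them are at least 218. Those contribute at least 218 each and the other 17 − k at least 8 each.
So the total is at least 218k + 8(17 − k) = 136 + 210k. This must be ≤ 950, giving k ≤ 3.
k = 3 is achieved by 3 values at 218 and 14 at 8, total 766; add 184 to one value (staying below 218) to reach 950.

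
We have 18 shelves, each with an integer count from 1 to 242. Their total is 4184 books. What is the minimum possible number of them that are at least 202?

Each value short of 202 is at most 201, costing at least 242 − 201 = 41 against the maximum total of 4356.
We can afford to lose at most 4356 − 4184 = 172, so at most ⌊172/41⌋ = 4 fall short, and at least 14 are ≥ 202.
Exactly 14 works: 14 values at 242 and 4 at 201 total 4192; lower one of the high values by 8 (still ≥ 202) to hit 4184.

14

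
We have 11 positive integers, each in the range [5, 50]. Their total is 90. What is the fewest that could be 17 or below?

Let j be the number exceeding 17. Then the total is ≥ 18·j + 5·(11 − j) = 55 + 13j.
So 13j ≤ 35 and j ≤ 2; hence at least 11 − 2 = 9 are ≤ 17.
Exactly 9 works: 9 values at 5 and 2 at 18 total 81; raise one of the low values by 9 (still ≤ 17) to hit 90.

9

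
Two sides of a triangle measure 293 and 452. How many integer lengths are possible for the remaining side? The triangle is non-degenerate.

585

The triangle inequality gives |293 − 452| < c < 293 + 452, i.e. 159 < c < 745.
So c can be any integer from 160 to 744: 585 values.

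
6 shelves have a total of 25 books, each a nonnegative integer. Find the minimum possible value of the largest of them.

Some value must be at least ⌈25/6⌉ = 5, since 6 × 4 = 24 < 25.
Taking 5 copies of 4 and 1 copy of 5 gives exactly 25, so 5 is attained.

5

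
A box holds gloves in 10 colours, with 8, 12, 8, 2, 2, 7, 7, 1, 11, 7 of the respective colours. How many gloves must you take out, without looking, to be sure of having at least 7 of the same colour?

In the worst case you take as many as possible of each colour without reaching 7: 6 + 6 + 6 + 2 + 2 + 6 + 6 + 1 + 6 + 6 = 47.
The next one must give 7 of some colour, so 47 + 1 = 48.

48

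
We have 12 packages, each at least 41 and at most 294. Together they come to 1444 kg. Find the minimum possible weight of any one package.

41

To make one package as small as possible, make the other 11 as large as possible.
The other 11 can take up 11 × 294 = 3234 ≥ 1444 − 41, so one package can sit at its floor of 41.
Achievable: one at 41 and the other 11 totalling 1403, which fits since 11 × 41 ≤ 1403 ≤ 11 × 294.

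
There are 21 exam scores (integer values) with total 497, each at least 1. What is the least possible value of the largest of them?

24

The 21 values sum to 497, so their maximum is at least ⌈497/21⌉ = 24.
Equality holds with 14 values of 24 and 7 values of 23.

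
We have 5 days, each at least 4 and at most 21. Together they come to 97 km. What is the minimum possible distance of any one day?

13

To make one day as small as possible, make the other 4 as large as possible.
The other 4 contribute at most 4 × 21 = 84, leaving at least 97 − 84 = 13.
Since 13 ≥ 4, this is achievable: one at 13 and 4 at 21.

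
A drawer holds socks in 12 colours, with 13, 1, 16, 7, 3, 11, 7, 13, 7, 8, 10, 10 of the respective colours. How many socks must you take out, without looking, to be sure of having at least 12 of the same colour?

In the worst case you take as many as possible of each colour without reaching 12: 11 + 1 + 11 + 7 + 3 + 11 + 7 + 11 + 7 + 8 + 10 + 10 = 97.
The next one must give 12 of some colour, so 97 + 1 = 98.

98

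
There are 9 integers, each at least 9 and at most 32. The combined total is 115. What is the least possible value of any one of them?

To make one integer as small as possible, make the other 8 as large as possible.
The other 8 can take up 8 × 32 = 256 ≥ 115 − 9, so one integer can sit at its floor of 9.
Achievable: one at 9 and the other 8 totalling 106, which fits since 8 × 9 ≤ 106 ≤ 8 × 32.

9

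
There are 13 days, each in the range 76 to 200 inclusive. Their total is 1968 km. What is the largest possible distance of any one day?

200

Maximizing one value means minimizing the remaining 12.
The other 12 contribute at least 12 × 76 = 912, leaving at most 1968 − 912 = 1056.
But each day is capped at 200, so the maximum is 200.
Achievable: one at 200 and the other 12 totalling 1768, which fits since 12 × 76 ≤ 1768 ≤ 12 × 200.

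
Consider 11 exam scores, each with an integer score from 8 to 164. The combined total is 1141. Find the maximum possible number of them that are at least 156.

7

Suppose k of them are at least 156. Those contribute at least 156 each and the other 11 − k at least 8 each.
So the total is at least 156k + 8(11 − k) = 88 + 148k. This must be ≤ 1141, giving k ≤ 7.
k = 7 is achieved by 7 values at 156 and 4 at 8, total 1124; add 17 to one value (staying below 156) to reach 1141.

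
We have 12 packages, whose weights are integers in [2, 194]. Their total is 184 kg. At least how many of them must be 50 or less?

If only k of them are at most 50, the other 12 − k are at least 51, so the total is at least (12 − k)·51 + k·2.
This is ≤ 184, so (12 − k)·51 + 2k ≤ 184, which gives k ≥ 9.
Exactly 9 works: 9 values at 2 and 3 at 51 total 171; raise one of the low values by 13 (still ≤ 50) to hit 184.

9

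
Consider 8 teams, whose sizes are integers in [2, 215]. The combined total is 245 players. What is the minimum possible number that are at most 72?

5

Let j be the number exceeding 72. Then the total is ≥ 73·j + 2·(8 − j) = 16 + 71j.
So 71j ≤ 229 and j ≤ 3; hence at least 8 − 3 = 5 are ≤ 72.
Exactly 5 works: 5 values at 2 and 3 at 73 total 229; raise one of the low values by 16 (still ≤ 72) to hit 245.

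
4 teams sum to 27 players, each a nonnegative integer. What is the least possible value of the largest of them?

If every one of the 4 were at most 6, the total would be at most 4 × 6 = 24 < 27.
Equality holds with 3 values of 7 and 1 value of 6.

7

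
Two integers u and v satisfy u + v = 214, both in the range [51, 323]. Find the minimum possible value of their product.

Since u + v is fixed, pushing one of them to its bound minimizes the product.
At the endpoint u = 51, v = 214 − 51 = 163, so uv = 51 × 163 = 8313.

8313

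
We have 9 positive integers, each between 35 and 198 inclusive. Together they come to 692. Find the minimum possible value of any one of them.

To make one integer as small as possible, make the other 8 as large as possible.
The other 8 can take up 8 × 198 = 1584 ≥ 692 − 35, so one integer can sit at its floor of 35.
Achievable: one at 35 and the other 8 totalling 657, which fits since 8 × 35 ≤ 657 ≤ 8 × 198.

35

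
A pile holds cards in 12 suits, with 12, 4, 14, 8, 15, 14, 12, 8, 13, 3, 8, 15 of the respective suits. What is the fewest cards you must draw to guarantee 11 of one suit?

102

In the worst case you take as many as possible of each suit without reaching 11: 10 + 4 + 10 + 8 + 10 + 10 + 10 + 8 + 10 + 3 + 8 + 10 = 101.
The next one must give 11 of some suit, so 101 + 1 = 102.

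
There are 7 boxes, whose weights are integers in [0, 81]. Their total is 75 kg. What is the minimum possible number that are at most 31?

Let j be the number exceeding 31. Then the total is ≥ 32·j + 0·(7 − j) = 0 + 32j.
So 32j ≤ 75 and j ≤ 2; hence at least 7 − 2 = 5 are ≤ 31.
Exactly 5 works: 5 values at 0 and 2 at 32 total 64; raise one of the low values by 11 (still ≤ 31) to hit 75.

5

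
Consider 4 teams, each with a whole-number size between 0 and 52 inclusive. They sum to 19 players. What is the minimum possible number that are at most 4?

Each value above 4 is at least 5, contributing at least 5 − 0 = 5 above the floor 0.
The sum exceeds the floor total 0 by 19, so at most ⌊19/5⌋ = 3 exceed 4, and at least 1 are ≤ 4.
Exactly 1 works: 1 value at 0 and 3 at 5 total 15; raise one of the low values by 4 (still ≤ 4) to hit 19.

1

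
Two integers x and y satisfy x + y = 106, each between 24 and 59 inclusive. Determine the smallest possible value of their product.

2773

Since x + y is fixed, pushing one of them to its bound minimizes the product.
The extreme feasible split is x = 47, y = 59, giving xy = 2773.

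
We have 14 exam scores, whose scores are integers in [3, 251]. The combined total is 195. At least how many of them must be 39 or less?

Let j be the number exceeding 39. Then the total is ≥ 40·j + 3·(14 − j) = 42 + 37j.
So 37j ≤ 153 and j ≤ 4; hence at least 14 − 4 = 10 are ≤ 39.
Exactly 10 works: 10 values at 3 and 4 at 40 total 190; raise one of the low values by 5 (still ≤ 39) to hit 195.

10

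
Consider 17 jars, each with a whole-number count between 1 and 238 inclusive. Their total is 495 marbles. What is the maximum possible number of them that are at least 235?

2

If k of the values are ≥ 235, the total is ≥ 235k + 1(17 − k).
Setting 235k + 1(17 − k) ≤ 495 gives 234k ≤ 478, so k ≤ 2.
k = 2 is achieved by 2 values at 235 and 15 at 1, total 485; add 10 to one value (staying below 235) to reach 495.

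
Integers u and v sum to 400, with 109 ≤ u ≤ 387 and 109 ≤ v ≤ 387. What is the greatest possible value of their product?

40000

For a fixed sum, the product uv is largest when u and v are as close as possible.
Taking u = 200 and v = 200 (both in [109, 387]) gives uv = 40000.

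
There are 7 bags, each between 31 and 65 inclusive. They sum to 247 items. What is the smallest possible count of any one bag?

Minimizing one value means maximizing the remaining 6.
The other 6 can take up 6 × 65 = 390 ≥ 247 − 31, so one bag can sit at its floor of 31.
Achievable: one at 31 and the other 6 totalling 216, which fits since 6 × 31 ≤ 216 ≤ 6 × 65.

31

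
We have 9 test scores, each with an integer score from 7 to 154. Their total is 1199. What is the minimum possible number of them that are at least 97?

6

Each value short of 97 is at most 96, costing at least 154 − 96 = 58 against the maximum total of 1386.
We can afford to lose at most 1386 − 1199 = 187, so at most ⌊187/58⌋ = 3 fall short, and at least 6 are ≥ 97.
Exactly 6 works: 6 values at 154 and 3 at 96 total 1212; lower one of the high values by 13 (still ≥ 97) to hit 1199.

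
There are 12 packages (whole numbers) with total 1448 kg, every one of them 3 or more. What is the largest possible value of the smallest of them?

120

The 12 values sum to 1448, so their minimum is at most ⌊1448/12⌋ = 120.
Equality holds with 4 values of 120 and 8 values of 121.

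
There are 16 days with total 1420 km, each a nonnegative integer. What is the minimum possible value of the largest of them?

89

Some value must be at least ⌈1420/16⌉ = 89, since 16 × 88 = 1408 < 1420.
Taking 4 copies of 88 and 12 copies of 89 gives exactly 1420, so 89 is attained.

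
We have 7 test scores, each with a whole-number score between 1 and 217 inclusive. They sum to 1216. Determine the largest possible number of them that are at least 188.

6

Suppose k of them are at least 188. Those contribute at least 188 each and the other 7 − k at least 1 each.
So the total is at least 188k + 1(7 − k) = 7 + 187k. This must be ≤ 1216, giving k ≤ 6.
k = 6 is achieved by 6 values at 188 and 1 at 1, total 1129; add 87 to one value (staying below 188) to reach 1216.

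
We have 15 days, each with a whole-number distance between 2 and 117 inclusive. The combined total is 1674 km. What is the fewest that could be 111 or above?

4

Suppose at most 15 − j of them reach 111; then j values are ≤ 110 and the rest ≤ 117.
The total is then ≤ 110·j + 117·(15 − j) = 1755 − 7j. For this to be ≥ 1674 we need j ≤ 11, so at least 15 − 11 = 4 must reach 111.
Exactly 4 works: 4 values at 117 and 11 at 110 total 1678; lower one of the high values by 4 (still ≥ 111) to hit 1674.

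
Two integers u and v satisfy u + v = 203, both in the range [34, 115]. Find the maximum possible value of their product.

uv = u(203 − u) is maximized when u is as near 203/2 as the bounds allow.
Taking u = 101 and v = 102 (both in [34, 115]) gives uv = 10302.

10302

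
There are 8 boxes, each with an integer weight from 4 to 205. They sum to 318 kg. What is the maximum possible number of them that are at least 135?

If k of the values are ≥ 135, the total is ≥ 135k + 4(8 − k).
Setting 135k + 4(8 − k) ≤ 318 gives 131k ≤ 286, so k ≤ 2.
k = 2 is achieved by 2 values at 135 and 6 at 4, total 294; add 24 to one value (staying below 135) to reach 318.

2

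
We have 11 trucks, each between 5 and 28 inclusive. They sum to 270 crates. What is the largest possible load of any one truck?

28

To make one truck as large as possible, make the other 10 as small as possible.
The other 10 contribute at least 10 × 5 = 50, leaving at most 270 − 50 = 220.
But each truck is capped at 28, so the maximum is 28.
Achievable: one at 28 and the other 10 totalling 242, which fits since 10 × 5 ≤ 242 ≤ 10 × 28.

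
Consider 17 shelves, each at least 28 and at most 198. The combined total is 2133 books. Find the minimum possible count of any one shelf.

28

To make one shelf as small as possible, make the other 16 as large as possible.
The other 16 can take up 16 × 198 = 3168 ≥ 2133 − 28, so one shelf can sit at its floor of 28.
Achievable: one at 28 and the other 16 totalling 2105, which fits since 16 × 28 ≤ 2105 ≤ 16 × 198.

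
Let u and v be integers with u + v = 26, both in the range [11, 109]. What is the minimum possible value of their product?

165

uv = u(26 − u) is concave in u, so over [11, 15] it is minimized at an endpoint.
The extreme feasible split is u = 11, v = 15, giving uv = 165.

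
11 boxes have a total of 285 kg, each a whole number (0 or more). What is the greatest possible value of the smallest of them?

The 11 values sum to 285, so their minimum is at most ⌊285/11⌋ = 25.
Taking 1 copy of 25 and 10 copies of 26 gives exactly 285, so 25 is attained.

25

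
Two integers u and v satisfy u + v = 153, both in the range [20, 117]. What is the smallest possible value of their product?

4212

For a fixed sum, uv is smallest when u and v are as far apart as possible.
At the endpoint u = 36, v = 153 − 36 = 117, so uv = 36 × 117 = 4212.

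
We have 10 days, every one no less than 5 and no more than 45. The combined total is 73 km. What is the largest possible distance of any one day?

To make one day as large as possible, make the other 9 as small as possible.
The other 9 contribute at least 9 × 5 = 45, leaving at most 73 − 45 = 28.
Since 28 ≤ 45, this is achievable: one at 28 and 9 at 5.

28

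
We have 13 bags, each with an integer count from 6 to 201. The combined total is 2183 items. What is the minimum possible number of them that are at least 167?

Each value short of 167 is at most 166, costing at least 201 − 166 = 35 against the maximum total of 2613.
We can afford to lose at most 2613 − 2183 = 430, so at most ⌊430/35⌋ = 12 fall short, and at least 1 are ≥ 167.
Exactly 1 works: 1 value at 201 and 12 at 166 total 2193; lower one of the high values by 10 (still ≥ 167) to hit 2183.

1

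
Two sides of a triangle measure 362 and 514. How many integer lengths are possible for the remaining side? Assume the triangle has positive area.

The triangle inequality gives |362 − 514| < c < 362 + 514, i.e. 152 < c < 876.
So c can be any integer from 153 to 875: 723 values.

723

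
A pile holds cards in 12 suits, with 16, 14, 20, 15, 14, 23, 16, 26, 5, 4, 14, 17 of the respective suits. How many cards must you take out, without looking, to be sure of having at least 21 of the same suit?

In the worst case you take as many as possible of each suit without reaching 21: 16 + 14 + 20 + 15 + 14 + 20 + 16 + 20 + 5 + 4 + 14 + 17 = 175.
The next one must give 21 of some suit, so 175 + 1 = 176.

176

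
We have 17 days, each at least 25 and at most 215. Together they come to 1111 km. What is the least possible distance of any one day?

25

To make one day as small as possible, make the other 16 as large as possible.
The other 16 can take up 16 × 215 = 3440 ≥ 1111 − 25, so one day can sit at its floor of 25.
Achievable: one at 25 and the other 16 totalling 1086, which fits since 16 × 25 ≤ 1086 ≤ 16 × 215.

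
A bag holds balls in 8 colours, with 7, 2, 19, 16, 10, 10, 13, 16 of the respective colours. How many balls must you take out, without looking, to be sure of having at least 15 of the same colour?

85

In the worst case you take as many as possible of each colour without reaching 15: 7 + 2 + 14 + 14 + 10 + 10 + 13 + 14 = 84.
The next one must give 15 of some colour, so 84 + 1 = 85.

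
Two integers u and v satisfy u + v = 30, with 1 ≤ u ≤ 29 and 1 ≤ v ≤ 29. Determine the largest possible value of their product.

For a fixed sum, the product uv is largest when u and v are as close as possible.
Taking u = 15 and v = 15 (both in [1, 29]) gives uv = 225.

225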